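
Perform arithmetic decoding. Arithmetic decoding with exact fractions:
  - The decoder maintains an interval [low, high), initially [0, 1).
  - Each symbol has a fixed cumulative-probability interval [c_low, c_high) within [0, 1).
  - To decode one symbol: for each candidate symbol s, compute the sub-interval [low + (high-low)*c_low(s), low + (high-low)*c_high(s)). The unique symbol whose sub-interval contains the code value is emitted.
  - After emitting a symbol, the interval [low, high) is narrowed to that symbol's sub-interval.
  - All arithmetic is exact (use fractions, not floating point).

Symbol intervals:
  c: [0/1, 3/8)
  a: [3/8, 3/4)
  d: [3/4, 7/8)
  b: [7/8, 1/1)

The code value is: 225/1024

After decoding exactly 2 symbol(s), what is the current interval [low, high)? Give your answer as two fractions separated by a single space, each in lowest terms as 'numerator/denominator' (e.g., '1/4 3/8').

Answer: 9/64 9/32

Derivation:
Step 1: interval [0/1, 1/1), width = 1/1 - 0/1 = 1/1
  'c': [0/1 + 1/1*0/1, 0/1 + 1/1*3/8) = [0/1, 3/8) <- contains code 225/1024
  'a': [0/1 + 1/1*3/8, 0/1 + 1/1*3/4) = [3/8, 3/4)
  'd': [0/1 + 1/1*3/4, 0/1 + 1/1*7/8) = [3/4, 7/8)
  'b': [0/1 + 1/1*7/8, 0/1 + 1/1*1/1) = [7/8, 1/1)
  emit 'c', narrow to [0/1, 3/8)
Step 2: interval [0/1, 3/8), width = 3/8 - 0/1 = 3/8
  'c': [0/1 + 3/8*0/1, 0/1 + 3/8*3/8) = [0/1, 9/64)
  'a': [0/1 + 3/8*3/8, 0/1 + 3/8*3/4) = [9/64, 9/32) <- contains code 225/1024
  'd': [0/1 + 3/8*3/4, 0/1 + 3/8*7/8) = [9/32, 21/64)
  'b': [0/1 + 3/8*7/8, 0/1 + 3/8*1/1) = [21/64, 3/8)
  emit 'a', narrow to [9/64, 9/32)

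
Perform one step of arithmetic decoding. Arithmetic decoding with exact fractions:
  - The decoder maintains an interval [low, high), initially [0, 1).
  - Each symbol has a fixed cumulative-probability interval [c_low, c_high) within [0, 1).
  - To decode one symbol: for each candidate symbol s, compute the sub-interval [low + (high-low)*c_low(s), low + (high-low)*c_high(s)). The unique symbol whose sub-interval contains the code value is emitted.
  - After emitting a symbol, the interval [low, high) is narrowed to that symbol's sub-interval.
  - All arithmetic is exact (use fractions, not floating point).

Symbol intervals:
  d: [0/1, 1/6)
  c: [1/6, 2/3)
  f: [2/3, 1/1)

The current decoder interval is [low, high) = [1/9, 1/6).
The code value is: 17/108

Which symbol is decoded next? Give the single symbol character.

Answer: f

Derivation:
Interval width = high − low = 1/6 − 1/9 = 1/18
Scaled code = (code − low) / width = (17/108 − 1/9) / 1/18 = 5/6
  d: [0/1, 1/6) 
  c: [1/6, 2/3) 
  f: [2/3, 1/1) ← scaled code falls here ✓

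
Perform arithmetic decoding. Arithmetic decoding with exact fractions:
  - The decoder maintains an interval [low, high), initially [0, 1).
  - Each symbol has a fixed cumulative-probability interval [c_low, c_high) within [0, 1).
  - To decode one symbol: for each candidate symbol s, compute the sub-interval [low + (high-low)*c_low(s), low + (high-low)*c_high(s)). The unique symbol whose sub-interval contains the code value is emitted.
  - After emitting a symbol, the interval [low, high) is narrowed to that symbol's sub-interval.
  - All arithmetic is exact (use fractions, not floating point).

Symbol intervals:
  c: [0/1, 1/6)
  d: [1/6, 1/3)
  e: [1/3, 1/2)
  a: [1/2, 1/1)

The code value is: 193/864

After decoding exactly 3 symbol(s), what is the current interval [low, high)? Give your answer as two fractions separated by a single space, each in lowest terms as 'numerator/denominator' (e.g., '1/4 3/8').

Step 1: interval [0/1, 1/1), width = 1/1 - 0/1 = 1/1
  'c': [0/1 + 1/1*0/1, 0/1 + 1/1*1/6) = [0/1, 1/6)
  'd': [0/1 + 1/1*1/6, 0/1 + 1/1*1/3) = [1/6, 1/3) <- contains code 193/864
  'e': [0/1 + 1/1*1/3, 0/1 + 1/1*1/2) = [1/3, 1/2)
  'a': [0/1 + 1/1*1/2, 0/1 + 1/1*1/1) = [1/2, 1/1)
  emit 'd', narrow to [1/6, 1/3)
Step 2: interval [1/6, 1/3), width = 1/3 - 1/6 = 1/6
  'c': [1/6 + 1/6*0/1, 1/6 + 1/6*1/6) = [1/6, 7/36)
  'd': [1/6 + 1/6*1/6, 1/6 + 1/6*1/3) = [7/36, 2/9)
  'e': [1/6 + 1/6*1/3, 1/6 + 1/6*1/2) = [2/9, 1/4) <- contains code 193/864
  'a': [1/6 + 1/6*1/2, 1/6 + 1/6*1/1) = [1/4, 1/3)
  emit 'e', narrow to [2/9, 1/4)
Step 3: interval [2/9, 1/4), width = 1/4 - 2/9 = 1/36
  'c': [2/9 + 1/36*0/1, 2/9 + 1/36*1/6) = [2/9, 49/216) <- contains code 193/864
  'd': [2/9 + 1/36*1/6, 2/9 + 1/36*1/3) = [49/216, 25/108)
  'e': [2/9 + 1/36*1/3, 2/9 + 1/36*1/2) = [25/108, 17/72)
  'a': [2/9 + 1/36*1/2, 2/9 + 1/36*1/1) = [17/72, 1/4)
  emit 'c', narrow to [2/9, 49/216)

Answer: 2/9 49/216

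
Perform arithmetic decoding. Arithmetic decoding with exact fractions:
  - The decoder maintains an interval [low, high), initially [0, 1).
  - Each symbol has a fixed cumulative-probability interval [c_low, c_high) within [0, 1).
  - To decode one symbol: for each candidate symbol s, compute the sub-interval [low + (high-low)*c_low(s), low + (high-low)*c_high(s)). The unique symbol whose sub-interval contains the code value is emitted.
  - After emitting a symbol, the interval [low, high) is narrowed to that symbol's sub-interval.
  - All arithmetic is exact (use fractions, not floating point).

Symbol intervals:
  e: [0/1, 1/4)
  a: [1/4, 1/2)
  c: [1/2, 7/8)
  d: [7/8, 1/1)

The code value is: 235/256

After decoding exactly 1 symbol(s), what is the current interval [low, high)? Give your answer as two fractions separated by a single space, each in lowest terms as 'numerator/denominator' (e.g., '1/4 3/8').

Step 1: interval [0/1, 1/1), width = 1/1 - 0/1 = 1/1
  'e': [0/1 + 1/1*0/1, 0/1 + 1/1*1/4) = [0/1, 1/4)
  'a': [0/1 + 1/1*1/4, 0/1 + 1/1*1/2) = [1/4, 1/2)
  'c': [0/1 + 1/1*1/2, 0/1 + 1/1*7/8) = [1/2, 7/8)
  'd': [0/1 + 1/1*7/8, 0/1 + 1/1*1/1) = [7/8, 1/1) <- contains code 235/256
  emit 'd', narrow to [7/8, 1/1)

Answer: 7/8 1/1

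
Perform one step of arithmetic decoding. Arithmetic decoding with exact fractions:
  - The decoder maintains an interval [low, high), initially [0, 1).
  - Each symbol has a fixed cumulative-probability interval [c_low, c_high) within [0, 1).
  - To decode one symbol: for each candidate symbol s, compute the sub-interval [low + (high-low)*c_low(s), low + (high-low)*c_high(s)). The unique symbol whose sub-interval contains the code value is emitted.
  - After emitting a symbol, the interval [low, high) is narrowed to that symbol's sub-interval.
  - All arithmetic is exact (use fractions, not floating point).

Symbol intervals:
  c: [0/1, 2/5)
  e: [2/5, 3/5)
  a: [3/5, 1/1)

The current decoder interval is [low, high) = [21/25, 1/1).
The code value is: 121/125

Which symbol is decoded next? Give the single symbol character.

Interval width = high − low = 1/1 − 21/25 = 4/25
Scaled code = (code − low) / width = (121/125 − 21/25) / 4/25 = 4/5
  c: [0/1, 2/5) 
  e: [2/5, 3/5) 
  a: [3/5, 1/1) ← scaled code falls here ✓

Answer: a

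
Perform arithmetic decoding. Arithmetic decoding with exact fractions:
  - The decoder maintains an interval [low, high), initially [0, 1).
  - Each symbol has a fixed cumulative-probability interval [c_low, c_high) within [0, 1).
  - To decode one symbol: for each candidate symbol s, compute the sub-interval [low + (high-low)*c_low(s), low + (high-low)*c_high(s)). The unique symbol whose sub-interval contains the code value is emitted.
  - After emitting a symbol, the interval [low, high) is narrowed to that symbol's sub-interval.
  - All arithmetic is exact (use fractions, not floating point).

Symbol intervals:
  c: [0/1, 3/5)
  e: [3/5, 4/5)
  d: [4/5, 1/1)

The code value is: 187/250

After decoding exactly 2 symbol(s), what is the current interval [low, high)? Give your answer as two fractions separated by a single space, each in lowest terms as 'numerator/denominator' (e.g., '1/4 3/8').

Step 1: interval [0/1, 1/1), width = 1/1 - 0/1 = 1/1
  'c': [0/1 + 1/1*0/1, 0/1 + 1/1*3/5) = [0/1, 3/5)
  'e': [0/1 + 1/1*3/5, 0/1 + 1/1*4/5) = [3/5, 4/5) <- contains code 187/250
  'd': [0/1 + 1/1*4/5, 0/1 + 1/1*1/1) = [4/5, 1/1)
  emit 'e', narrow to [3/5, 4/5)
Step 2: interval [3/5, 4/5), width = 4/5 - 3/5 = 1/5
  'c': [3/5 + 1/5*0/1, 3/5 + 1/5*3/5) = [3/5, 18/25)
  'e': [3/5 + 1/5*3/5, 3/5 + 1/5*4/5) = [18/25, 19/25) <- contains code 187/250
  'd': [3/5 + 1/5*4/5, 3/5 + 1/5*1/1) = [19/25, 4/5)
  emit 'e', narrow to [18/25, 19/25)

Answer: 18/25 19/25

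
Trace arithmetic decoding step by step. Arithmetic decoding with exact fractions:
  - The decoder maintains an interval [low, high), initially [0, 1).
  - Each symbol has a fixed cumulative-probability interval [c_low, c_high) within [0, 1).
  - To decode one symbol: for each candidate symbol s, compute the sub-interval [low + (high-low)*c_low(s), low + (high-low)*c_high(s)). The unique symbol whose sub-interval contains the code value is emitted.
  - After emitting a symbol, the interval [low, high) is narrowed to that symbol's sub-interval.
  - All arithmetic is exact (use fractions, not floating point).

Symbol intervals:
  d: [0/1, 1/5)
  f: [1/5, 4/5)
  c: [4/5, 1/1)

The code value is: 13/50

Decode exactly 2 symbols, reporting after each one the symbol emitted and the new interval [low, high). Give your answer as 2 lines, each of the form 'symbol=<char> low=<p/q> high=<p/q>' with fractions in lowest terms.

Step 1: interval [0/1, 1/1), width = 1/1 - 0/1 = 1/1
  'd': [0/1 + 1/1*0/1, 0/1 + 1/1*1/5) = [0/1, 1/5)
  'f': [0/1 + 1/1*1/5, 0/1 + 1/1*4/5) = [1/5, 4/5) <- contains code 13/50
  'c': [0/1 + 1/1*4/5, 0/1 + 1/1*1/1) = [4/5, 1/1)
  emit 'f', narrow to [1/5, 4/5)
Step 2: interval [1/5, 4/5), width = 4/5 - 1/5 = 3/5
  'd': [1/5 + 3/5*0/1, 1/5 + 3/5*1/5) = [1/5, 8/25) <- contains code 13/50
  'f': [1/5 + 3/5*1/5, 1/5 + 3/5*4/5) = [8/25, 17/25)
  'c': [1/5 + 3/5*4/5, 1/5 + 3/5*1/1) = [17/25, 4/5)
  emit 'd', narrow to [1/5, 8/25)

Answer: symbol=f low=1/5 high=4/5
symbol=d low=1/5 high=8/25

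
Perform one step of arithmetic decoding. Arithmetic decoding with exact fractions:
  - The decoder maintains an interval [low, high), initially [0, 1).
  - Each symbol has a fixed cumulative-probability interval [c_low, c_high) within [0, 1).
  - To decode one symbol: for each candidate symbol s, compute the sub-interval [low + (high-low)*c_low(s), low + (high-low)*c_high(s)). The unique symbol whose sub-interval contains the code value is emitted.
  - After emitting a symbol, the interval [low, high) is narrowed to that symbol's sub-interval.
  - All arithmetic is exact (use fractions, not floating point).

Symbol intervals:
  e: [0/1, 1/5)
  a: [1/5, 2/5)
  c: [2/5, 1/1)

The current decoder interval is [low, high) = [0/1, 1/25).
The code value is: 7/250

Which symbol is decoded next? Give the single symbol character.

Interval width = high − low = 1/25 − 0/1 = 1/25
Scaled code = (code − low) / width = (7/250 − 0/1) / 1/25 = 7/10
  e: [0/1, 1/5) 
  a: [1/5, 2/5) 
  c: [2/5, 1/1) ← scaled code falls here ✓

Answer: c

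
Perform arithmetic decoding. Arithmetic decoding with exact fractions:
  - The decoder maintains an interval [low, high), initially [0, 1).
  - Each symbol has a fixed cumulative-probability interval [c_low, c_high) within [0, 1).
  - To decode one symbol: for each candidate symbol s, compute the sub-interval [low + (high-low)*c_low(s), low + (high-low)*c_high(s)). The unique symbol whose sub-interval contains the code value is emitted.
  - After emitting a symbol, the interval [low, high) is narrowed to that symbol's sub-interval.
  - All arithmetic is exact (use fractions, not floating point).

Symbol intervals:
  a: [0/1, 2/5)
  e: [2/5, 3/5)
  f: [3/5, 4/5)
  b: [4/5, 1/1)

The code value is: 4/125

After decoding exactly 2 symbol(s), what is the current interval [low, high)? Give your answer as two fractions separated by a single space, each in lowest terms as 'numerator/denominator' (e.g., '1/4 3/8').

Answer: 0/1 4/25

Derivation:
Step 1: interval [0/1, 1/1), width = 1/1 - 0/1 = 1/1
  'a': [0/1 + 1/1*0/1, 0/1 + 1/1*2/5) = [0/1, 2/5) <- contains code 4/125
  'e': [0/1 + 1/1*2/5, 0/1 + 1/1*3/5) = [2/5, 3/5)
  'f': [0/1 + 1/1*3/5, 0/1 + 1/1*4/5) = [3/5, 4/5)
  'b': [0/1 + 1/1*4/5, 0/1 + 1/1*1/1) = [4/5, 1/1)
  emit 'a', narrow to [0/1, 2/5)
Step 2: interval [0/1, 2/5), width = 2/5 - 0/1 = 2/5
  'a': [0/1 + 2/5*0/1, 0/1 + 2/5*2/5) = [0/1, 4/25) <- contains code 4/125
  'e': [0/1 + 2/5*2/5, 0/1 + 2/5*3/5) = [4/25, 6/25)
  'f': [0/1 + 2/5*3/5, 0/1 + 2/5*4/5) = [6/25, 8/25)
  'b': [0/1 + 2/5*4/5, 0/1 + 2/5*1/1) = [8/25, 2/5)
  emit 'a', narrow to [0/1, 4/25)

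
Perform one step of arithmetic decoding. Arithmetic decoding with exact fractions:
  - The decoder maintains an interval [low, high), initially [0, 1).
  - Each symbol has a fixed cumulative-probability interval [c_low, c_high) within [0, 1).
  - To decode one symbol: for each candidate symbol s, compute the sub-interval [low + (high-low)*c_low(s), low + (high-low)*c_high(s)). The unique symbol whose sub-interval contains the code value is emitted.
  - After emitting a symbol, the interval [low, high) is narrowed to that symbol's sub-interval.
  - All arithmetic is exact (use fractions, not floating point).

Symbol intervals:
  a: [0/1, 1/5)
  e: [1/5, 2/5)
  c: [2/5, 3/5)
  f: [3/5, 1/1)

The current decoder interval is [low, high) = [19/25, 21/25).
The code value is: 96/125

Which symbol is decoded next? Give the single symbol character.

Interval width = high − low = 21/25 − 19/25 = 2/25
Scaled code = (code − low) / width = (96/125 − 19/25) / 2/25 = 1/10
  a: [0/1, 1/5) ← scaled code falls here ✓
  e: [1/5, 2/5) 
  c: [2/5, 3/5) 
  f: [3/5, 1/1) 

Answer: a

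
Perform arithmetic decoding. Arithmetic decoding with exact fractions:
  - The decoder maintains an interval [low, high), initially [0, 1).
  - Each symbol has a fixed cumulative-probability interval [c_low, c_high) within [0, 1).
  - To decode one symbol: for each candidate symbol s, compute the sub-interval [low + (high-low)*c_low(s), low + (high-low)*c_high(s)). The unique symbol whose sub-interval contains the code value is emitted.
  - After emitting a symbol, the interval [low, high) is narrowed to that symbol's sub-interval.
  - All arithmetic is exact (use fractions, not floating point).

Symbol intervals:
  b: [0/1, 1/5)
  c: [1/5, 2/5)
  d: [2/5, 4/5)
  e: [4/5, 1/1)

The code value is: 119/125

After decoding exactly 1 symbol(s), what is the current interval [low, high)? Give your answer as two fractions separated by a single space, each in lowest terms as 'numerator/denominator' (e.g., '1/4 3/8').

Step 1: interval [0/1, 1/1), width = 1/1 - 0/1 = 1/1
  'b': [0/1 + 1/1*0/1, 0/1 + 1/1*1/5) = [0/1, 1/5)
  'c': [0/1 + 1/1*1/5, 0/1 + 1/1*2/5) = [1/5, 2/5)
  'd': [0/1 + 1/1*2/5, 0/1 + 1/1*4/5) = [2/5, 4/5)
  'e': [0/1 + 1/1*4/5, 0/1 + 1/1*1/1) = [4/5, 1/1) <- contains code 119/125
  emit 'e', narrow to [4/5, 1/1)

Answer: 4/5 1/1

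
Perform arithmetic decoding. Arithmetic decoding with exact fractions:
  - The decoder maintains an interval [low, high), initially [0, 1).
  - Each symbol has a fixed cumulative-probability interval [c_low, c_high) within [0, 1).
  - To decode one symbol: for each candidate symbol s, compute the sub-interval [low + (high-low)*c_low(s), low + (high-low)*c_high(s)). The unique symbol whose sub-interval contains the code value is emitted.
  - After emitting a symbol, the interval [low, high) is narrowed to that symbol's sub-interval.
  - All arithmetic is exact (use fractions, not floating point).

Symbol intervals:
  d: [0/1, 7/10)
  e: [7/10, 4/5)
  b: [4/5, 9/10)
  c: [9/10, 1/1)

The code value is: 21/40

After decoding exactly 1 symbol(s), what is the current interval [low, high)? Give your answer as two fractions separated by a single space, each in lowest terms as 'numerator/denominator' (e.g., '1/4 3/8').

Step 1: interval [0/1, 1/1), width = 1/1 - 0/1 = 1/1
  'd': [0/1 + 1/1*0/1, 0/1 + 1/1*7/10) = [0/1, 7/10) <- contains code 21/40
  'e': [0/1 + 1/1*7/10, 0/1 + 1/1*4/5) = [7/10, 4/5)
  'b': [0/1 + 1/1*4/5, 0/1 + 1/1*9/10) = [4/5, 9/10)
  'c': [0/1 + 1/1*9/10, 0/1 + 1/1*1/1) = [9/10, 1/1)
  emit 'd', narrow to [0/1, 7/10)

Answer: 0/1 7/10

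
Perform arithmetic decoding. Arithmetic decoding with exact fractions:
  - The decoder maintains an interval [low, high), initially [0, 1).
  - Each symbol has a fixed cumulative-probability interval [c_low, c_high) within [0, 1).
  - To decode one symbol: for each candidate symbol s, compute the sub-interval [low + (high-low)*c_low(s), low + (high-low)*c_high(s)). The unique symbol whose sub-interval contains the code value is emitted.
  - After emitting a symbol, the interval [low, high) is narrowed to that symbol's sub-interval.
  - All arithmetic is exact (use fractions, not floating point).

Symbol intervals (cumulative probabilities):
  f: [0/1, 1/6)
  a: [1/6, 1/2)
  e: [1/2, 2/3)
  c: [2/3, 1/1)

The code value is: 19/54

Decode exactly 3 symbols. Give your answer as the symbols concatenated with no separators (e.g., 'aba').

Answer: aea

Derivation:
Step 1: interval [0/1, 1/1), width = 1/1 - 0/1 = 1/1
  'f': [0/1 + 1/1*0/1, 0/1 + 1/1*1/6) = [0/1, 1/6)
  'a': [0/1 + 1/1*1/6, 0/1 + 1/1*1/2) = [1/6, 1/2) <- contains code 19/54
  'e': [0/1 + 1/1*1/2, 0/1 + 1/1*2/3) = [1/2, 2/3)
  'c': [0/1 + 1/1*2/3, 0/1 + 1/1*1/1) = [2/3, 1/1)
  emit 'a', narrow to [1/6, 1/2)
Step 2: interval [1/6, 1/2), width = 1/2 - 1/6 = 1/3
  'f': [1/6 + 1/3*0/1, 1/6 + 1/3*1/6) = [1/6, 2/9)
  'a': [1/6 + 1/3*1/6, 1/6 + 1/3*1/2) = [2/9, 1/3)
  'e': [1/6 + 1/3*1/2, 1/6 + 1/3*2/3) = [1/3, 7/18) <- contains code 19/54
  'c': [1/6 + 1/3*2/3, 1/6 + 1/3*1/1) = [7/18, 1/2)
  emit 'e', narrow to [1/3, 7/18)
Step 3: interval [1/3, 7/18), width = 7/18 - 1/3 = 1/18
  'f': [1/3 + 1/18*0/1, 1/3 + 1/18*1/6) = [1/3, 37/108)
  'a': [1/3 + 1/18*1/6, 1/3 + 1/18*1/2) = [37/108, 13/36) <- contains code 19/54
  'e': [1/3 + 1/18*1/2, 1/3 + 1/18*2/3) = [13/36, 10/27)
  'c': [1/3 + 1/18*2/3, 1/3 + 1/18*1/1) = [10/27, 7/18)
  emit 'a', narrow to [37/108, 13/36)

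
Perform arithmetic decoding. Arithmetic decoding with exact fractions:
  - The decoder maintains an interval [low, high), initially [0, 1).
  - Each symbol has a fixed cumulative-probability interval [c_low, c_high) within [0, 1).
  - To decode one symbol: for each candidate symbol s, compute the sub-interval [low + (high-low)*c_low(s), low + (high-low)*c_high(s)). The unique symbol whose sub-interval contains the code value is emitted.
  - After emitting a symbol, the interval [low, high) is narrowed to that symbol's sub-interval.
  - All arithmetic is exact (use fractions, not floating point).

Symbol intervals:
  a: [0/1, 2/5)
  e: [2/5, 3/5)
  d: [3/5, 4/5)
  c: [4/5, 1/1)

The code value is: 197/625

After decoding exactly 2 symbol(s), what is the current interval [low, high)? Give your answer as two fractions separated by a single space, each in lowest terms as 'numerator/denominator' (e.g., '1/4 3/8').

Step 1: interval [0/1, 1/1), width = 1/1 - 0/1 = 1/1
  'a': [0/1 + 1/1*0/1, 0/1 + 1/1*2/5) = [0/1, 2/5) <- contains code 197/625
  'e': [0/1 + 1/1*2/5, 0/1 + 1/1*3/5) = [2/5, 3/5)
  'd': [0/1 + 1/1*3/5, 0/1 + 1/1*4/5) = [3/5, 4/5)
  'c': [0/1 + 1/1*4/5, 0/1 + 1/1*1/1) = [4/5, 1/1)
  emit 'a', narrow to [0/1, 2/5)
Step 2: interval [0/1, 2/5), width = 2/5 - 0/1 = 2/5
  'a': [0/1 + 2/5*0/1, 0/1 + 2/5*2/5) = [0/1, 4/25)
  'e': [0/1 + 2/5*2/5, 0/1 + 2/5*3/5) = [4/25, 6/25)
  'd': [0/1 + 2/5*3/5, 0/1 + 2/5*4/5) = [6/25, 8/25) <- contains code 197/625
  'c': [0/1 + 2/5*4/5, 0/1 + 2/5*1/1) = [8/25, 2/5)
  emit 'd', narrow to [6/25, 8/25)

Answer: 6/25 8/25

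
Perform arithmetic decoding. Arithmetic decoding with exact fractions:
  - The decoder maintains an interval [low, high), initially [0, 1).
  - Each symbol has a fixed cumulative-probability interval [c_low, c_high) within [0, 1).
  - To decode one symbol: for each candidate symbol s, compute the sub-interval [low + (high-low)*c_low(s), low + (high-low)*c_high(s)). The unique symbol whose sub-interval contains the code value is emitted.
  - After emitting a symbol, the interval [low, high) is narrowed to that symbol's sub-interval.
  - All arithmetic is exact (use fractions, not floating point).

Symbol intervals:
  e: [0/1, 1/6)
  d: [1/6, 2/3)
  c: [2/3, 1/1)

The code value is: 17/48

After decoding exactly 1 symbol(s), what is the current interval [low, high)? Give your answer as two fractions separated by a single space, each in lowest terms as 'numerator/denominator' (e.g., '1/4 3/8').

Step 1: interval [0/1, 1/1), width = 1/1 - 0/1 = 1/1
  'e': [0/1 + 1/1*0/1, 0/1 + 1/1*1/6) = [0/1, 1/6)
  'd': [0/1 + 1/1*1/6, 0/1 + 1/1*2/3) = [1/6, 2/3) <- contains code 17/48
  'c': [0/1 + 1/1*2/3, 0/1 + 1/1*1/1) = [2/3, 1/1)
  emit 'd', narrow to [1/6, 2/3)

Answer: 1/6 2/3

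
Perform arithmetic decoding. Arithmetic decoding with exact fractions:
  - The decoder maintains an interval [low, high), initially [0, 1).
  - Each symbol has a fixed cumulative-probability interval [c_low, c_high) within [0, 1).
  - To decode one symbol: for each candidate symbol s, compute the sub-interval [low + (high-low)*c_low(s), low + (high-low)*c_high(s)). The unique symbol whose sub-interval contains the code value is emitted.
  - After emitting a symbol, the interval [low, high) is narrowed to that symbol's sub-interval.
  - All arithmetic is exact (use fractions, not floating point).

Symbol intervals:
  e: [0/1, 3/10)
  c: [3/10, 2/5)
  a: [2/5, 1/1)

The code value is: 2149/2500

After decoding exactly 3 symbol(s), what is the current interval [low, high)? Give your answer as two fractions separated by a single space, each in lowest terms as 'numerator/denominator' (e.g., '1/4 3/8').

Step 1: interval [0/1, 1/1), width = 1/1 - 0/1 = 1/1
  'e': [0/1 + 1/1*0/1, 0/1 + 1/1*3/10) = [0/1, 3/10)
  'c': [0/1 + 1/1*3/10, 0/1 + 1/1*2/5) = [3/10, 2/5)
  'a': [0/1 + 1/1*2/5, 0/1 + 1/1*1/1) = [2/5, 1/1) <- contains code 2149/2500
  emit 'a', narrow to [2/5, 1/1)
Step 2: interval [2/5, 1/1), width = 1/1 - 2/5 = 3/5
  'e': [2/5 + 3/5*0/1, 2/5 + 3/5*3/10) = [2/5, 29/50)
  'c': [2/5 + 3/5*3/10, 2/5 + 3/5*2/5) = [29/50, 16/25)
  'a': [2/5 + 3/5*2/5, 2/5 + 3/5*1/1) = [16/25, 1/1) <- contains code 2149/2500
  emit 'a', narrow to [16/25, 1/1)
Step 3: interval [16/25, 1/1), width = 1/1 - 16/25 = 9/25
  'e': [16/25 + 9/25*0/1, 16/25 + 9/25*3/10) = [16/25, 187/250)
  'c': [16/25 + 9/25*3/10, 16/25 + 9/25*2/5) = [187/250, 98/125)
  'a': [16/25 + 9/25*2/5, 16/25 + 9/25*1/1) = [98/125, 1/1) <- contains code 2149/2500
  emit 'a', narrow to [98/125, 1/1)

Answer: 98/125 1/1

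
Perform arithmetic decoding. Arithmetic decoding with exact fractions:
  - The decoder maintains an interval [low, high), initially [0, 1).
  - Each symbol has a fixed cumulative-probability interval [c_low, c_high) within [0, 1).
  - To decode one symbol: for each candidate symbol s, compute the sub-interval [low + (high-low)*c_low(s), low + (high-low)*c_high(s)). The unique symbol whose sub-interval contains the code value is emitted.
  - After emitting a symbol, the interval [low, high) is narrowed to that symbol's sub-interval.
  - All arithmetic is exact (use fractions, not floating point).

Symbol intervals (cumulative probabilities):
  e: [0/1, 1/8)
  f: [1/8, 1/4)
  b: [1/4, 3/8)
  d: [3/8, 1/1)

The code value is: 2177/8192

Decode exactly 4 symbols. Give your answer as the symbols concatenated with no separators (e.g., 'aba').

Step 1: interval [0/1, 1/1), width = 1/1 - 0/1 = 1/1
  'e': [0/1 + 1/1*0/1, 0/1 + 1/1*1/8) = [0/1, 1/8)
  'f': [0/1 + 1/1*1/8, 0/1 + 1/1*1/4) = [1/8, 1/4)
  'b': [0/1 + 1/1*1/4, 0/1 + 1/1*3/8) = [1/4, 3/8) <- contains code 2177/8192
  'd': [0/1 + 1/1*3/8, 0/1 + 1/1*1/1) = [3/8, 1/1)
  emit 'b', narrow to [1/4, 3/8)
Step 2: interval [1/4, 3/8), width = 3/8 - 1/4 = 1/8
  'e': [1/4 + 1/8*0/1, 1/4 + 1/8*1/8) = [1/4, 17/64)
  'f': [1/4 + 1/8*1/8, 1/4 + 1/8*1/4) = [17/64, 9/32) <- contains code 2177/8192
  'b': [1/4 + 1/8*1/4, 1/4 + 1/8*3/8) = [9/32, 19/64)
  'd': [1/4 + 1/8*3/8, 1/4 + 1/8*1/1) = [19/64, 3/8)
  emit 'f', narrow to [17/64, 9/32)
Step 3: interval [17/64, 9/32), width = 9/32 - 17/64 = 1/64
  'e': [17/64 + 1/64*0/1, 17/64 + 1/64*1/8) = [17/64, 137/512) <- contains code 2177/8192
  'f': [17/64 + 1/64*1/8, 17/64 + 1/64*1/4) = [137/512, 69/256)
  'b': [17/64 + 1/64*1/4, 17/64 + 1/64*3/8) = [69/256, 139/512)
  'd': [17/64 + 1/64*3/8, 17/64 + 1/64*1/1) = [139/512, 9/32)
  emit 'e', narrow to [17/64, 137/512)
Step 4: interval [17/64, 137/512), width = 137/512 - 17/64 = 1/512
  'e': [17/64 + 1/512*0/1, 17/64 + 1/512*1/8) = [17/64, 1089/4096) <- contains code 2177/8192
  'f': [17/64 + 1/512*1/8, 17/64 + 1/512*1/4) = [1089/4096, 545/2048)
  'b': [17/64 + 1/512*1/4, 17/64 + 1/512*3/8) = [545/2048, 1091/4096)
  'd': [17/64 + 1/512*3/8, 17/64 + 1/512*1/1) = [1091/4096, 137/512)
  emit 'e', narrow to [17/64, 1089/4096)

Answer: bfee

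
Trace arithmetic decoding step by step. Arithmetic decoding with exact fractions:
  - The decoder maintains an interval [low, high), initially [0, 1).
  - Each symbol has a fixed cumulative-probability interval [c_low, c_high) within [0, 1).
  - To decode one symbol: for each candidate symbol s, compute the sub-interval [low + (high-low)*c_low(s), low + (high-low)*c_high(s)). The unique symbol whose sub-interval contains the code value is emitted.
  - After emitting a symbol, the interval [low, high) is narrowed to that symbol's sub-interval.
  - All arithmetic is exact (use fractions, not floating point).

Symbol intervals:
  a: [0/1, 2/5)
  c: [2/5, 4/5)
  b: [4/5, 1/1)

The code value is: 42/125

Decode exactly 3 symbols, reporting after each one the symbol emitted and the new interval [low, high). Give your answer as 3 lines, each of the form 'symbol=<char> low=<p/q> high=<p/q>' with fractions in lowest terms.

Answer: symbol=a low=0/1 high=2/5
symbol=b low=8/25 high=2/5
symbol=a low=8/25 high=44/125

Derivation:
Step 1: interval [0/1, 1/1), width = 1/1 - 0/1 = 1/1
  'a': [0/1 + 1/1*0/1, 0/1 + 1/1*2/5) = [0/1, 2/5) <- contains code 42/125
  'c': [0/1 + 1/1*2/5, 0/1 + 1/1*4/5) = [2/5, 4/5)
  'b': [0/1 + 1/1*4/5, 0/1 + 1/1*1/1) = [4/5, 1/1)
  emit 'a', narrow to [0/1, 2/5)
Step 2: interval [0/1, 2/5), width = 2/5 - 0/1 = 2/5
  'a': [0/1 + 2/5*0/1, 0/1 + 2/5*2/5) = [0/1, 4/25)
  'c': [0/1 + 2/5*2/5, 0/1 + 2/5*4/5) = [4/25, 8/25)
  'b': [0/1 + 2/5*4/5, 0/1 + 2/5*1/1) = [8/25, 2/5) <- contains code 42/125
  emit 'b', narrow to [8/25, 2/5)
Step 3: interval [8/25, 2/5), width = 2/5 - 8/25 = 2/25
  'a': [8/25 + 2/25*0/1, 8/25 + 2/25*2/5) = [8/25, 44/125) <- contains code 42/125
  'c': [8/25 + 2/25*2/5, 8/25 + 2/25*4/5) = [44/125, 48/125)
  'b': [8/25 + 2/25*4/5, 8/25 + 2/25*1/1) = [48/125, 2/5)
  emit 'a', narrow to [8/25, 44/125)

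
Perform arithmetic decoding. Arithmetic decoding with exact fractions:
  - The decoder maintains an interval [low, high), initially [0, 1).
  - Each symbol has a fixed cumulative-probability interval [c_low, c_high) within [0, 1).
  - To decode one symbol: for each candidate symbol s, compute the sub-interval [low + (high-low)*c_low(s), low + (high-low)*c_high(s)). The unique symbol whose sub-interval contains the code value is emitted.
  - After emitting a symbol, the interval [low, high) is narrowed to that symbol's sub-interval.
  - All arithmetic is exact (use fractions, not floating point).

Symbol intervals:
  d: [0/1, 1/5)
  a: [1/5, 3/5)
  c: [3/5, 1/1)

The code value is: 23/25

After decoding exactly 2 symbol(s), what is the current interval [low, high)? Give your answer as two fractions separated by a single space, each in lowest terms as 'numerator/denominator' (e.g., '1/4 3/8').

Step 1: interval [0/1, 1/1), width = 1/1 - 0/1 = 1/1
  'd': [0/1 + 1/1*0/1, 0/1 + 1/1*1/5) = [0/1, 1/5)
  'a': [0/1 + 1/1*1/5, 0/1 + 1/1*3/5) = [1/5, 3/5)
  'c': [0/1 + 1/1*3/5, 0/1 + 1/1*1/1) = [3/5, 1/1) <- contains code 23/25
  emit 'c', narrow to [3/5, 1/1)
Step 2: interval [3/5, 1/1), width = 1/1 - 3/5 = 2/5
  'd': [3/5 + 2/5*0/1, 3/5 + 2/5*1/5) = [3/5, 17/25)
  'a': [3/5 + 2/5*1/5, 3/5 + 2/5*3/5) = [17/25, 21/25)
  'c': [3/5 + 2/5*3/5, 3/5 + 2/5*1/1) = [21/25, 1/1) <- contains code 23/25
  emit 'c', narrow to [21/25, 1/1)

Answer: 21/25 1/1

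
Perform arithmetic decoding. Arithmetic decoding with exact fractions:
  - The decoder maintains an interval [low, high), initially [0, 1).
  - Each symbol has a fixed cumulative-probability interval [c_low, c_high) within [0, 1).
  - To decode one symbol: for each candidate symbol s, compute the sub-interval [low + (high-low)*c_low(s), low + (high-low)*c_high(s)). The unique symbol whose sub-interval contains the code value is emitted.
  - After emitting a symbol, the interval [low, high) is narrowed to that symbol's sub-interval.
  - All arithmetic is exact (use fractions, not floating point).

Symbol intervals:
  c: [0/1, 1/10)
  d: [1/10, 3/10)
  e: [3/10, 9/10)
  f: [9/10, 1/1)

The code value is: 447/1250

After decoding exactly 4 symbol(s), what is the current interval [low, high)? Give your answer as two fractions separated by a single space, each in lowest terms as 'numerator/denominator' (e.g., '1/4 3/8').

Step 1: interval [0/1, 1/1), width = 1/1 - 0/1 = 1/1
  'c': [0/1 + 1/1*0/1, 0/1 + 1/1*1/10) = [0/1, 1/10)
  'd': [0/1 + 1/1*1/10, 0/1 + 1/1*3/10) = [1/10, 3/10)
  'e': [0/1 + 1/1*3/10, 0/1 + 1/1*9/10) = [3/10, 9/10) <- contains code 447/1250
  'f': [0/1 + 1/1*9/10, 0/1 + 1/1*1/1) = [9/10, 1/1)
  emit 'e', narrow to [3/10, 9/10)
Step 2: interval [3/10, 9/10), width = 9/10 - 3/10 = 3/5
  'c': [3/10 + 3/5*0/1, 3/10 + 3/5*1/10) = [3/10, 9/25) <- contains code 447/1250
  'd': [3/10 + 3/5*1/10, 3/10 + 3/5*3/10) = [9/25, 12/25)
  'e': [3/10 + 3/5*3/10, 3/10 + 3/5*9/10) = [12/25, 21/25)
  'f': [3/10 + 3/5*9/10, 3/10 + 3/5*1/1) = [21/25, 9/10)
  emit 'c', narrow to [3/10, 9/25)
Step 3: interval [3/10, 9/25), width = 9/25 - 3/10 = 3/50
  'c': [3/10 + 3/50*0/1, 3/10 + 3/50*1/10) = [3/10, 153/500)
  'd': [3/10 + 3/50*1/10, 3/10 + 3/50*3/10) = [153/500, 159/500)
  'e': [3/10 + 3/50*3/10, 3/10 + 3/50*9/10) = [159/500, 177/500)
  'f': [3/10 + 3/50*9/10, 3/10 + 3/50*1/1) = [177/500, 9/25) <- contains code 447/1250
  emit 'f', narrow to [177/500, 9/25)
Step 4: interval [177/500, 9/25), width = 9/25 - 177/500 = 3/500
  'c': [177/500 + 3/500*0/1, 177/500 + 3/500*1/10) = [177/500, 1773/5000)
  'd': [177/500 + 3/500*1/10, 177/500 + 3/500*3/10) = [1773/5000, 1779/5000)
  'e': [177/500 + 3/500*3/10, 177/500 + 3/500*9/10) = [1779/5000, 1797/5000) <- contains code 447/1250
  'f': [177/500 + 3/500*9/10, 177/500 + 3/500*1/1) = [1797/5000, 9/25)
  emit 'e', narrow to [1779/5000, 1797/5000)

Answer: 1779/5000 1797/5000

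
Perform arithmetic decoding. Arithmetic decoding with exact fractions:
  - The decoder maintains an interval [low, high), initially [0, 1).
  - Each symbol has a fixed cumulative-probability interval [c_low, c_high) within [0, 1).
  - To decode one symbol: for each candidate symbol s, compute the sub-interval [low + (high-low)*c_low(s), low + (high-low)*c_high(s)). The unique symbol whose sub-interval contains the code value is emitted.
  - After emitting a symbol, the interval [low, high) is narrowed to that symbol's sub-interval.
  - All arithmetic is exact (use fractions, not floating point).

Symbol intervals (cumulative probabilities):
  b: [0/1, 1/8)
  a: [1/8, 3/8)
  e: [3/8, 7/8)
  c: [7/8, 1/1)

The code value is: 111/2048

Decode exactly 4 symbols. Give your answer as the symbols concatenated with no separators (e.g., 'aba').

Step 1: interval [0/1, 1/1), width = 1/1 - 0/1 = 1/1
  'b': [0/1 + 1/1*0/1, 0/1 + 1/1*1/8) = [0/1, 1/8) <- contains code 111/2048
  'a': [0/1 + 1/1*1/8, 0/1 + 1/1*3/8) = [1/8, 3/8)
  'e': [0/1 + 1/1*3/8, 0/1 + 1/1*7/8) = [3/8, 7/8)
  'c': [0/1 + 1/1*7/8, 0/1 + 1/1*1/1) = [7/8, 1/1)
  emit 'b', narrow to [0/1, 1/8)
Step 2: interval [0/1, 1/8), width = 1/8 - 0/1 = 1/8
  'b': [0/1 + 1/8*0/1, 0/1 + 1/8*1/8) = [0/1, 1/64)
  'a': [0/1 + 1/8*1/8, 0/1 + 1/8*3/8) = [1/64, 3/64)
  'e': [0/1 + 1/8*3/8, 0/1 + 1/8*7/8) = [3/64, 7/64) <- contains code 111/2048
  'c': [0/1 + 1/8*7/8, 0/1 + 1/8*1/1) = [7/64, 1/8)
  emit 'e', narrow to [3/64, 7/64)
Step 3: interval [3/64, 7/64), width = 7/64 - 3/64 = 1/16
  'b': [3/64 + 1/16*0/1, 3/64 + 1/16*1/8) = [3/64, 7/128) <- contains code 111/2048
  'a': [3/64 + 1/16*1/8, 3/64 + 1/16*3/8) = [7/128, 9/128)
  'e': [3/64 + 1/16*3/8, 3/64 + 1/16*7/8) = [9/128, 13/128)
  'c': [3/64 + 1/16*7/8, 3/64 + 1/16*1/1) = [13/128, 7/64)
  emit 'b', narrow to [3/64, 7/128)
Step 4: interval [3/64, 7/128), width = 7/128 - 3/64 = 1/128
  'b': [3/64 + 1/128*0/1, 3/64 + 1/128*1/8) = [3/64, 49/1024)
  'a': [3/64 + 1/128*1/8, 3/64 + 1/128*3/8) = [49/1024, 51/1024)
  'e': [3/64 + 1/128*3/8, 3/64 + 1/128*7/8) = [51/1024, 55/1024)
  'c': [3/64 + 1/128*7/8, 3/64 + 1/128*1/1) = [55/1024, 7/128) <- contains code 111/2048
  emit 'c', narrow to [55/1024, 7/128)

Answer: bebc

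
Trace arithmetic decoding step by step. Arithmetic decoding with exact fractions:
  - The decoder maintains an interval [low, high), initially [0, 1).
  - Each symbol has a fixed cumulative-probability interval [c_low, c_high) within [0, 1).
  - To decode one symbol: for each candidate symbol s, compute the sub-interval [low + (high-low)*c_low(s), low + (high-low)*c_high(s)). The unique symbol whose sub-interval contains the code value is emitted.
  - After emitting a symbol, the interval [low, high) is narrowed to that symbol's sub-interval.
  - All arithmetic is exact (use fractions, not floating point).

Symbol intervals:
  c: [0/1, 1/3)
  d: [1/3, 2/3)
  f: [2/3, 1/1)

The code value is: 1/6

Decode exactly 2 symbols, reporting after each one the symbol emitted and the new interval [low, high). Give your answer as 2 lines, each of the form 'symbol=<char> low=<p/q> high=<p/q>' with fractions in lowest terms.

Answer: symbol=c low=0/1 high=1/3
symbol=d low=1/9 high=2/9

Derivation:
Step 1: interval [0/1, 1/1), width = 1/1 - 0/1 = 1/1
  'c': [0/1 + 1/1*0/1, 0/1 + 1/1*1/3) = [0/1, 1/3) <- contains code 1/6
  'd': [0/1 + 1/1*1/3, 0/1 + 1/1*2/3) = [1/3, 2/3)
  'f': [0/1 + 1/1*2/3, 0/1 + 1/1*1/1) = [2/3, 1/1)
  emit 'c', narrow to [0/1, 1/3)
Step 2: interval [0/1, 1/3), width = 1/3 - 0/1 = 1/3
  'c': [0/1 + 1/3*0/1, 0/1 + 1/3*1/3) = [0/1, 1/9)
  'd': [0/1 + 1/3*1/3, 0/1 + 1/3*2/3) = [1/9, 2/9) <- contains code 1/6
  'f': [0/1 + 1/3*2/3, 0/1 + 1/3*1/1) = [2/9, 1/3)
  emit 'd', narrow to [1/9, 2/9)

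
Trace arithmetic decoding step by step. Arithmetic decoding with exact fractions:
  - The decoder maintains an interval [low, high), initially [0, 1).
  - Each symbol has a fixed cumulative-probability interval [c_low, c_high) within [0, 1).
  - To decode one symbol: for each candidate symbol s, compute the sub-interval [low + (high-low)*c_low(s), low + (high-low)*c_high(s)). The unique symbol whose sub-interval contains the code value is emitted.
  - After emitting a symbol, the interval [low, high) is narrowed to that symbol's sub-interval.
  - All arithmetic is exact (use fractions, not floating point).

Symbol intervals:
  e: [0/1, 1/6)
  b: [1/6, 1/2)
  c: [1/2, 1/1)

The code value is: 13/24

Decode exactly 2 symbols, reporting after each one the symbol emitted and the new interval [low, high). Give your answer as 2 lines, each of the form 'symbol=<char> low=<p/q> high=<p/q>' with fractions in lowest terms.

Step 1: interval [0/1, 1/1), width = 1/1 - 0/1 = 1/1
  'e': [0/1 + 1/1*0/1, 0/1 + 1/1*1/6) = [0/1, 1/6)
  'b': [0/1 + 1/1*1/6, 0/1 + 1/1*1/2) = [1/6, 1/2)
  'c': [0/1 + 1/1*1/2, 0/1 + 1/1*1/1) = [1/2, 1/1) <- contains code 13/24
  emit 'c', narrow to [1/2, 1/1)
Step 2: interval [1/2, 1/1), width = 1/1 - 1/2 = 1/2
  'e': [1/2 + 1/2*0/1, 1/2 + 1/2*1/6) = [1/2, 7/12) <- contains code 13/24
  'b': [1/2 + 1/2*1/6, 1/2 + 1/2*1/2) = [7/12, 3/4)
  'c': [1/2 + 1/2*1/2, 1/2 + 1/2*1/1) = [3/4, 1/1)
  emit 'e', narrow to [1/2, 7/12)

Answer: symbol=c low=1/2 high=1/1
symbol=e low=1/2 high=7/12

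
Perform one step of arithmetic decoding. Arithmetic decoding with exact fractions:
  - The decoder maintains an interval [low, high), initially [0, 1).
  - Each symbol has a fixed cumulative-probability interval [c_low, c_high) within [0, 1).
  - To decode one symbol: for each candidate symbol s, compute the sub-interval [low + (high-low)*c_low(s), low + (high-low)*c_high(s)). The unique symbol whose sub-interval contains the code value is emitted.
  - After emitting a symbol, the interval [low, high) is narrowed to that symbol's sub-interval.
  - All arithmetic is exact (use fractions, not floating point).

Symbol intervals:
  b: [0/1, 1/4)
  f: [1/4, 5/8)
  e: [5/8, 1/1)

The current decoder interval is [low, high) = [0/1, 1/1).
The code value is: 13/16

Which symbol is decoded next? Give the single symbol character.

Interval width = high − low = 1/1 − 0/1 = 1/1
Scaled code = (code − low) / width = (13/16 − 0/1) / 1/1 = 13/16
  b: [0/1, 1/4) 
  f: [1/4, 5/8) 
  e: [5/8, 1/1) ← scaled code falls here ✓

Answer: e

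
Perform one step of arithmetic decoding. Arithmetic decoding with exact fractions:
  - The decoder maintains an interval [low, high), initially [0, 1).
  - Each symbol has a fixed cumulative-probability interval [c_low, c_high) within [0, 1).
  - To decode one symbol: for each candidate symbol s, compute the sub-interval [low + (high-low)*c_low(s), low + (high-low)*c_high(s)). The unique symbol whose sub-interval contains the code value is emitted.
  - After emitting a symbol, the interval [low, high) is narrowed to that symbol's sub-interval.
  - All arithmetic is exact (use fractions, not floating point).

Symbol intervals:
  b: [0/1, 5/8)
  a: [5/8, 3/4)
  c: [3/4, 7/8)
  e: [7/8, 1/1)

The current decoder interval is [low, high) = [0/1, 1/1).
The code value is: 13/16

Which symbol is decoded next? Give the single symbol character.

Interval width = high − low = 1/1 − 0/1 = 1/1
Scaled code = (code − low) / width = (13/16 − 0/1) / 1/1 = 13/16
  b: [0/1, 5/8) 
  a: [5/8, 3/4) 
  c: [3/4, 7/8) ← scaled code falls here ✓
  e: [7/8, 1/1) 

Answer: c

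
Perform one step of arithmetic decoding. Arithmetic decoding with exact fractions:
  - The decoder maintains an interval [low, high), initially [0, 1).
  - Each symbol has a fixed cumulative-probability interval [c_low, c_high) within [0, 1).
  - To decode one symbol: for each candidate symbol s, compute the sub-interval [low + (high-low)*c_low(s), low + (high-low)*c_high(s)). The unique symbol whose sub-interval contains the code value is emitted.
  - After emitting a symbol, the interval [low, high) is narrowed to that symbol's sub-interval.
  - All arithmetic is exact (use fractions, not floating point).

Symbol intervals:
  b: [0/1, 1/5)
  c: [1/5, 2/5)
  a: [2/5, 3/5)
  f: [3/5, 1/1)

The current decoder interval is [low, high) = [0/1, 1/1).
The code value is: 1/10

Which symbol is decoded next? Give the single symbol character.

Interval width = high − low = 1/1 − 0/1 = 1/1
Scaled code = (code − low) / width = (1/10 − 0/1) / 1/1 = 1/10
  b: [0/1, 1/5) ← scaled code falls here ✓
  c: [1/5, 2/5) 
  a: [2/5, 3/5) 
  f: [3/5, 1/1) 

Answer: b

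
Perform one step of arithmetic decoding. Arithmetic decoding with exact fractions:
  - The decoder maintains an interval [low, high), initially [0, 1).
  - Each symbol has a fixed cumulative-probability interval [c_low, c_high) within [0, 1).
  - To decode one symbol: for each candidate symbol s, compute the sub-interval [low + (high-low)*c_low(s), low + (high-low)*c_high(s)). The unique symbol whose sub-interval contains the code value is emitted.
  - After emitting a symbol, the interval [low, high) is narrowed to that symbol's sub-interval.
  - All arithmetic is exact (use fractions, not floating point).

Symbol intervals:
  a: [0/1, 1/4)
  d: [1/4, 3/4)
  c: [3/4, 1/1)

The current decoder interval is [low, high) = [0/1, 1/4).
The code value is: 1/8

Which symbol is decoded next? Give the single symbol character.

Interval width = high − low = 1/4 − 0/1 = 1/4
Scaled code = (code − low) / width = (1/8 − 0/1) / 1/4 = 1/2
  a: [0/1, 1/4) 
  d: [1/4, 3/4) ← scaled code falls here ✓
  c: [3/4, 1/1) 

Answer: d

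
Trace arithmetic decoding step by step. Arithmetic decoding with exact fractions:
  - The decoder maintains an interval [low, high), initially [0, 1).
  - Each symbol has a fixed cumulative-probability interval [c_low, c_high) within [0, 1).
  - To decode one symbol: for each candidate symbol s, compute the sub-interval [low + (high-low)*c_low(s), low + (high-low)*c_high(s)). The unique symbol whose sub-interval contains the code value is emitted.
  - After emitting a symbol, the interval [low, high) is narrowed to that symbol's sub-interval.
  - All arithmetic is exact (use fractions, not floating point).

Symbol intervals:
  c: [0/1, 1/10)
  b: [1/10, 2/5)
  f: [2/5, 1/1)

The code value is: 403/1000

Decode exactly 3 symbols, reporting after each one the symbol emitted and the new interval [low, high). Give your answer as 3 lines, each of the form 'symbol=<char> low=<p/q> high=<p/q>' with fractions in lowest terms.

Step 1: interval [0/1, 1/1), width = 1/1 - 0/1 = 1/1
  'c': [0/1 + 1/1*0/1, 0/1 + 1/1*1/10) = [0/1, 1/10)
  'b': [0/1 + 1/1*1/10, 0/1 + 1/1*2/5) = [1/10, 2/5)
  'f': [0/1 + 1/1*2/5, 0/1 + 1/1*1/1) = [2/5, 1/1) <- contains code 403/1000
  emit 'f', narrow to [2/5, 1/1)
Step 2: interval [2/5, 1/1), width = 1/1 - 2/5 = 3/5
  'c': [2/5 + 3/5*0/1, 2/5 + 3/5*1/10) = [2/5, 23/50) <- contains code 403/1000
  'b': [2/5 + 3/5*1/10, 2/5 + 3/5*2/5) = [23/50, 16/25)
  'f': [2/5 + 3/5*2/5, 2/5 + 3/5*1/1) = [16/25, 1/1)
  emit 'c', narrow to [2/5, 23/50)
Step 3: interval [2/5, 23/50), width = 23/50 - 2/5 = 3/50
  'c': [2/5 + 3/50*0/1, 2/5 + 3/50*1/10) = [2/5, 203/500) <- contains code 403/1000
  'b': [2/5 + 3/50*1/10, 2/5 + 3/50*2/5) = [203/500, 53/125)
  'f': [2/5 + 3/50*2/5, 2/5 + 3/50*1/1) = [53/125, 23/50)
  emit 'c', narrow to [2/5, 203/500)

Answer: symbol=f low=2/5 high=1/1
symbol=c low=2/5 high=23/50
symbol=c low=2/5 high=203/500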